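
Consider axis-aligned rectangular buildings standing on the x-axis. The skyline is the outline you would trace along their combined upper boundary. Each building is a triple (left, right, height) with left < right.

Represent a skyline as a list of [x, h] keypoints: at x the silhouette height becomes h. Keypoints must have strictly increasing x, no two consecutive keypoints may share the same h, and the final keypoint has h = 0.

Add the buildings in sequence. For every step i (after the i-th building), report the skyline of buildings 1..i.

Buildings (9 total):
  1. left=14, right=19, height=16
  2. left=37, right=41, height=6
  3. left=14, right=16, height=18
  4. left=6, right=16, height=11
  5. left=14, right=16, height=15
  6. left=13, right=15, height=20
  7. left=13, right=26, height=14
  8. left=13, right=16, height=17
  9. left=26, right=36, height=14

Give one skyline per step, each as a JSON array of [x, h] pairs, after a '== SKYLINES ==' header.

== SKYLINES ==
[[14,16],[19,0]]
[[14,16],[19,0],[37,6],[41,0]]
[[14,18],[16,16],[19,0],[37,6],[41,0]]
[[6,11],[14,18],[16,16],[19,0],[37,6],[41,0]]
[[6,11],[14,18],[16,16],[19,0],[37,6],[41,0]]
[[6,11],[13,20],[15,18],[16,16],[19,0],[37,6],[41,0]]
[[6,11],[13,20],[15,18],[16,16],[19,14],[26,0],[37,6],[41,0]]
[[6,11],[13,20],[15,18],[16,16],[19,14],[26,0],[37,6],[41,0]]
[[6,11],[13,20],[15,18],[16,16],[19,14],[36,0],[37,6],[41,0]]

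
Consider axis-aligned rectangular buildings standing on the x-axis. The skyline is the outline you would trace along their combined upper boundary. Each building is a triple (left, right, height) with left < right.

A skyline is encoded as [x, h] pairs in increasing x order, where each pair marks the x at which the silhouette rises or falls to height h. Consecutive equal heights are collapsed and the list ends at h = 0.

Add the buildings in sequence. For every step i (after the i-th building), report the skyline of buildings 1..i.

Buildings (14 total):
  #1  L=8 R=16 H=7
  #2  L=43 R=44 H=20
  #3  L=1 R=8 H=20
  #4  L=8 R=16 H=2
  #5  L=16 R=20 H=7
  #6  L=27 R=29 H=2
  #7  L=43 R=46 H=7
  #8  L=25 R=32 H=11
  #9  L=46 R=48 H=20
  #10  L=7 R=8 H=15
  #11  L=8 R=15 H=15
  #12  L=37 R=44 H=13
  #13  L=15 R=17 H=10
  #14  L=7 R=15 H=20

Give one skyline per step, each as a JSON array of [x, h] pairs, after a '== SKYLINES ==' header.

== SKYLINES ==
[[8,7],[16,0]]
[[8,7],[16,0],[43,20],[44,0]]
[[1,20],[8,7],[16,0],[43,20],[44,0]]
[[1,20],[8,7],[16,0],[43,20],[44,0]]
[[1,20],[8,7],[20,0],[43,20],[44,0]]
[[1,20],[8,7],[20,0],[27,2],[29,0],[43,20],[44,0]]
[[1,20],[8,7],[20,0],[27,2],[29,0],[43,20],[44,7],[46,0]]
[[1,20],[8,7],[20,0],[25,11],[32,0],[43,20],[44,7],[46,0]]
[[1,20],[8,7],[20,0],[25,11],[32,0],[43,20],[44,7],[46,20],[48,0]]
[[1,20],[8,7],[20,0],[25,11],[32,0],[43,20],[44,7],[46,20],[48,0]]
[[1,20],[8,15],[15,7],[20,0],[25,11],[32,0],[43,20],[44,7],[46,20],[48,0]]
[[1,20],[8,15],[15,7],[20,0],[25,11],[32,0],[37,13],[43,20],[44,7],[46,20],[48,0]]
[[1,20],[8,15],[15,10],[17,7],[20,0],[25,11],[32,0],[37,13],[43,20],[44,7],[46,20],[48,0]]
[[1,20],[15,10],[17,7],[20,0],[25,11],[32,0],[37,13],[43,20],[44,7],[46,20],[48,0]]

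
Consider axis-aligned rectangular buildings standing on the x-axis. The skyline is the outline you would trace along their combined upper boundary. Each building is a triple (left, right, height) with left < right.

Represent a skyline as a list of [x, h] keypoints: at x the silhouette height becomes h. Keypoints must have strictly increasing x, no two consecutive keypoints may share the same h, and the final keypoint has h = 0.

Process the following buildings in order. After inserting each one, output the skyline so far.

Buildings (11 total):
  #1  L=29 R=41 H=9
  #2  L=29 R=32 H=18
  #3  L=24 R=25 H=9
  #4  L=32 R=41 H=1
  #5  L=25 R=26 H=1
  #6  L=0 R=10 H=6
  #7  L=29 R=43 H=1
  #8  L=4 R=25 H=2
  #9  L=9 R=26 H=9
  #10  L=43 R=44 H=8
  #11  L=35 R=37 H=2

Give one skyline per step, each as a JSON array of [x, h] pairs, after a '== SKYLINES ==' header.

== SKYLINES ==
[[29,9],[41,0]]
[[29,18],[32,9],[41,0]]
[[24,9],[25,0],[29,18],[32,9],[41,0]]
[[24,9],[25,0],[29,18],[32,9],[41,0]]
[[24,9],[25,1],[26,0],[29,18],[32,9],[41,0]]
[[0,6],[10,0],[24,9],[25,1],[26,0],[29,18],[32,9],[41,0]]
[[0,6],[10,0],[24,9],[25,1],[26,0],[29,18],[32,9],[41,1],[43,0]]
[[0,6],[10,2],[24,9],[25,1],[26,0],[29,18],[32,9],[41,1],[43,0]]
[[0,6],[9,9],[26,0],[29,18],[32,9],[41,1],[43,0]]
[[0,6],[9,9],[26,0],[29,18],[32,9],[41,1],[43,8],[44,0]]
[[0,6],[9,9],[26,0],[29,18],[32,9],[41,1],[43,8],[44,0]]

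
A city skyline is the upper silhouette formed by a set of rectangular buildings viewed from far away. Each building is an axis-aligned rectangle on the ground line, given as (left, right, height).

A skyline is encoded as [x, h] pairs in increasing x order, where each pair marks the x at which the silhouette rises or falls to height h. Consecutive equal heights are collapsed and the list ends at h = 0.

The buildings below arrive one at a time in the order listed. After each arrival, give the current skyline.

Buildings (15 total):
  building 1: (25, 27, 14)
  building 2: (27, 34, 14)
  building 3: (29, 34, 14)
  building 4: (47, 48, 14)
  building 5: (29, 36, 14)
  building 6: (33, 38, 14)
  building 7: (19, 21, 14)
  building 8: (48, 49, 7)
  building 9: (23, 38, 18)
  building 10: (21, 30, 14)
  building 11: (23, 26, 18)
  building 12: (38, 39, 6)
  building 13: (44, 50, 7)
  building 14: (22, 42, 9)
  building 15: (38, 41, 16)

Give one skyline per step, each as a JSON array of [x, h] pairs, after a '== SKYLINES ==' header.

== SKYLINES ==
[[25,14],[27,0]]
[[25,14],[34,0]]
[[25,14],[34,0]]
[[25,14],[34,0],[47,14],[48,0]]
[[25,14],[36,0],[47,14],[48,0]]
[[25,14],[38,0],[47,14],[48,0]]
[[19,14],[21,0],[25,14],[38,0],[47,14],[48,0]]
[[19,14],[21,0],[25,14],[38,0],[47,14],[48,7],[49,0]]
[[19,14],[21,0],[23,18],[38,0],[47,14],[48,7],[49,0]]
[[19,14],[23,18],[38,0],[47,14],[48,7],[49,0]]
[[19,14],[23,18],[38,0],[47,14],[48,7],[49,0]]
[[19,14],[23,18],[38,6],[39,0],[47,14],[48,7],[49,0]]
[[19,14],[23,18],[38,6],[39,0],[44,7],[47,14],[48,7],[50,0]]
[[19,14],[23,18],[38,9],[42,0],[44,7],[47,14],[48,7],[50,0]]
[[19,14],[23,18],[38,16],[41,9],[42,0],[44,7],[47,14],[48,7],[50,0]]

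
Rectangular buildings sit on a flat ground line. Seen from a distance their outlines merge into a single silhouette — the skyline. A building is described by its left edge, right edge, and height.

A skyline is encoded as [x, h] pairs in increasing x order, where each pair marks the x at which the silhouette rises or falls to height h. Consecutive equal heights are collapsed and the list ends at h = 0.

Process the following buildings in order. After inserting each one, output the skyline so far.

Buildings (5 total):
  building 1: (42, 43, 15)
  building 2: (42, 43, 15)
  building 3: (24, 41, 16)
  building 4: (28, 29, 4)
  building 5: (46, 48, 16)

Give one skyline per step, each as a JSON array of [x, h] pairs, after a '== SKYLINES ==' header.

== SKYLINES ==
[[42,15],[43,0]]
[[42,15],[43,0]]
[[24,16],[41,0],[42,15],[43,0]]
[[24,16],[41,0],[42,15],[43,0]]
[[24,16],[41,0],[42,15],[43,0],[46,16],[48,0]]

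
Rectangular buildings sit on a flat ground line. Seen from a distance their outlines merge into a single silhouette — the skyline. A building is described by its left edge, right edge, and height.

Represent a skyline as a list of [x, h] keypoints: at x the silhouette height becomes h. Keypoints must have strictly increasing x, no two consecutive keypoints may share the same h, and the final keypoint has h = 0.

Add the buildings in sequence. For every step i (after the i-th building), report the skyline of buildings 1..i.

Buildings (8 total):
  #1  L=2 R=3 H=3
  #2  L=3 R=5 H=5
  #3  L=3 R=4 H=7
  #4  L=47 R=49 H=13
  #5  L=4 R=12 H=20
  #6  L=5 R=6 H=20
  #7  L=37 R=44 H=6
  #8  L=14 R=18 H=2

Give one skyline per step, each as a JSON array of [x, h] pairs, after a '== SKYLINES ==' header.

== SKYLINES ==
[[2,3],[3,0]]
[[2,3],[3,5],[5,0]]
[[2,3],[3,7],[4,5],[5,0]]
[[2,3],[3,7],[4,5],[5,0],[47,13],[49,0]]
[[2,3],[3,7],[4,20],[12,0],[47,13],[49,0]]
[[2,3],[3,7],[4,20],[12,0],[47,13],[49,0]]
[[2,3],[3,7],[4,20],[12,0],[37,6],[44,0],[47,13],[49,0]]
[[2,3],[3,7],[4,20],[12,0],[14,2],[18,0],[37,6],[44,0],[47,13],[49,0]]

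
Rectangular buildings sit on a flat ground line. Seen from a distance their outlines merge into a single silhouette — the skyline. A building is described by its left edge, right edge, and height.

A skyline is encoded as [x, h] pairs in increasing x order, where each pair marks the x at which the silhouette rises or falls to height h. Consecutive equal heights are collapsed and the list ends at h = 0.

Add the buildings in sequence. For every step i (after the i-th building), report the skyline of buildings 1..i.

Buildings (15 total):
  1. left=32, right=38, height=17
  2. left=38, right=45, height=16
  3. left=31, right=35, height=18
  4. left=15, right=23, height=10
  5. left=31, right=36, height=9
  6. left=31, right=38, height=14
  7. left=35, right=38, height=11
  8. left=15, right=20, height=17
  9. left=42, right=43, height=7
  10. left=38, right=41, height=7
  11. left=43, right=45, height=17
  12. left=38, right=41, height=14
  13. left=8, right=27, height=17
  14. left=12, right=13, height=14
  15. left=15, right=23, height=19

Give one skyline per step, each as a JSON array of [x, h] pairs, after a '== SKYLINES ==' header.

== SKYLINES ==
[[32,17],[38,0]]
[[32,17],[38,16],[45,0]]
[[31,18],[35,17],[38,16],[45,0]]
[[15,10],[23,0],[31,18],[35,17],[38,16],[45,0]]
[[15,10],[23,0],[31,18],[35,17],[38,16],[45,0]]
[[15,10],[23,0],[31,18],[35,17],[38,16],[45,0]]
[[15,10],[23,0],[31,18],[35,17],[38,16],[45,0]]
[[15,17],[20,10],[23,0],[31,18],[35,17],[38,16],[45,0]]
[[15,17],[20,10],[23,0],[31,18],[35,17],[38,16],[45,0]]
[[15,17],[20,10],[23,0],[31,18],[35,17],[38,16],[45,0]]
[[15,17],[20,10],[23,0],[31,18],[35,17],[38,16],[43,17],[45,0]]
[[15,17],[20,10],[23,0],[31,18],[35,17],[38,16],[43,17],[45,0]]
[[8,17],[27,0],[31,18],[35,17],[38,16],[43,17],[45,0]]
[[8,17],[27,0],[31,18],[35,17],[38,16],[43,17],[45,0]]
[[8,17],[15,19],[23,17],[27,0],[31,18],[35,17],[38,16],[43,17],[45,0]]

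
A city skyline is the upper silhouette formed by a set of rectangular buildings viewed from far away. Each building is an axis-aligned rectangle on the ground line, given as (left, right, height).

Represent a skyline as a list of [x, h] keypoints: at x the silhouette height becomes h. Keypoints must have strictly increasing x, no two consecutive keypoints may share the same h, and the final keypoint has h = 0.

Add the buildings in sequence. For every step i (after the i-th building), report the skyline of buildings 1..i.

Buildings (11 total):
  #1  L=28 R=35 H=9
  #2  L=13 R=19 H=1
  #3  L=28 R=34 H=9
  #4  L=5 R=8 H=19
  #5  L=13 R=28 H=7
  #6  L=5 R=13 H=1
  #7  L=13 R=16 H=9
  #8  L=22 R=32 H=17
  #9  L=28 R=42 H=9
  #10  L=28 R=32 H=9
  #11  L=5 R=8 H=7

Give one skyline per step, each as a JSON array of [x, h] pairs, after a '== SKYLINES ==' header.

== SKYLINES ==
[[28,9],[35,0]]
[[13,1],[19,0],[28,9],[35,0]]
[[13,1],[19,0],[28,9],[35,0]]
[[5,19],[8,0],[13,1],[19,0],[28,9],[35,0]]
[[5,19],[8,0],[13,7],[28,9],[35,0]]
[[5,19],[8,1],[13,7],[28,9],[35,0]]
[[5,19],[8,1],[13,9],[16,7],[28,9],[35,0]]
[[5,19],[8,1],[13,9],[16,7],[22,17],[32,9],[35,0]]
[[5,19],[8,1],[13,9],[16,7],[22,17],[32,9],[42,0]]
[[5,19],[8,1],[13,9],[16,7],[22,17],[32,9],[42,0]]
[[5,19],[8,1],[13,9],[16,7],[22,17],[32,9],[42,0]]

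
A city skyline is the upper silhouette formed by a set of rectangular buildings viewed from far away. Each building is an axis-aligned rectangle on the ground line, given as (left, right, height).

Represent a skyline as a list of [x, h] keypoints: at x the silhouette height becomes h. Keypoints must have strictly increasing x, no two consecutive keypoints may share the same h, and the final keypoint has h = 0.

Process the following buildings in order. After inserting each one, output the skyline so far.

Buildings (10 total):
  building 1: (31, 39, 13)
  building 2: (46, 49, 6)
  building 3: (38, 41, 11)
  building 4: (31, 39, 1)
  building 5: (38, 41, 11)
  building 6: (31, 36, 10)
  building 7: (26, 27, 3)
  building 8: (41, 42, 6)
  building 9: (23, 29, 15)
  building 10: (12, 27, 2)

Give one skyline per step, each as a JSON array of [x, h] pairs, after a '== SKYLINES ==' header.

== SKYLINES ==
[[31,13],[39,0]]
[[31,13],[39,0],[46,6],[49,0]]
[[31,13],[39,11],[41,0],[46,6],[49,0]]
[[31,13],[39,11],[41,0],[46,6],[49,0]]
[[31,13],[39,11],[41,0],[46,6],[49,0]]
[[31,13],[39,11],[41,0],[46,6],[49,0]]
[[26,3],[27,0],[31,13],[39,11],[41,0],[46,6],[49,0]]
[[26,3],[27,0],[31,13],[39,11],[41,6],[42,0],[46,6],[49,0]]
[[23,15],[29,0],[31,13],[39,11],[41,6],[42,0],[46,6],[49,0]]
[[12,2],[23,15],[29,0],[31,13],[39,11],[41,6],[42,0],[46,6],[49,0]]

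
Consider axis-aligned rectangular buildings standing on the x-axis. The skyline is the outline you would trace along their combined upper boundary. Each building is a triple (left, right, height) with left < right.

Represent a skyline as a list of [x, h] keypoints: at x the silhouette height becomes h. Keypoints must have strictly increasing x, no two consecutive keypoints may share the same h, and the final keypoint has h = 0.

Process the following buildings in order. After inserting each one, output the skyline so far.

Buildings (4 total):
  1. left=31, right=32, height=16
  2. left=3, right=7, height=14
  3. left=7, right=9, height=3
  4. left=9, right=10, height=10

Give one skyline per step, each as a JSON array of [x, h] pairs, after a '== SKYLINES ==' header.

== SKYLINES ==
[[31,16],[32,0]]
[[3,14],[7,0],[31,16],[32,0]]
[[3,14],[7,3],[9,0],[31,16],[32,0]]
[[3,14],[7,3],[9,10],[10,0],[31,16],[32,0]]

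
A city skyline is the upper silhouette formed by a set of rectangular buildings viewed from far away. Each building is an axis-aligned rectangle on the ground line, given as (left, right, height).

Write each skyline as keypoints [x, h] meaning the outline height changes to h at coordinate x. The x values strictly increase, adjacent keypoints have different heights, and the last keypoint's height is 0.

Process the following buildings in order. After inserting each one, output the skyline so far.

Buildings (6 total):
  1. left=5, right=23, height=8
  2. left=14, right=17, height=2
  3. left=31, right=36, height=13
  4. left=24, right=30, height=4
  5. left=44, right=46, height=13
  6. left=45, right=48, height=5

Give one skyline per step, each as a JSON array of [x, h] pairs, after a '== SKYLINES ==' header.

== SKYLINES ==
[[5,8],[23,0]]
[[5,8],[23,0]]
[[5,8],[23,0],[31,13],[36,0]]
[[5,8],[23,0],[24,4],[30,0],[31,13],[36,0]]
[[5,8],[23,0],[24,4],[30,0],[31,13],[36,0],[44,13],[46,0]]
[[5,8],[23,0],[24,4],[30,0],[31,13],[36,0],[44,13],[46,5],[48,0]]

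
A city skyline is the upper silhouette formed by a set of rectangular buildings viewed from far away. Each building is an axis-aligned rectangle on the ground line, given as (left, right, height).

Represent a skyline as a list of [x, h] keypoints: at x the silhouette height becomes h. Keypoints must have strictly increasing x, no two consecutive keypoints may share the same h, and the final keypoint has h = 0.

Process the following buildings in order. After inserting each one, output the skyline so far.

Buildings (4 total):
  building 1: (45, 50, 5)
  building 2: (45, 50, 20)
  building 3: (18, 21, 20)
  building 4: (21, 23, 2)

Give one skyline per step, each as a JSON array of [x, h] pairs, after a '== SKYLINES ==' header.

== SKYLINES ==
[[45,5],[50,0]]
[[45,20],[50,0]]
[[18,20],[21,0],[45,20],[50,0]]
[[18,20],[21,2],[23,0],[45,20],[50,0]]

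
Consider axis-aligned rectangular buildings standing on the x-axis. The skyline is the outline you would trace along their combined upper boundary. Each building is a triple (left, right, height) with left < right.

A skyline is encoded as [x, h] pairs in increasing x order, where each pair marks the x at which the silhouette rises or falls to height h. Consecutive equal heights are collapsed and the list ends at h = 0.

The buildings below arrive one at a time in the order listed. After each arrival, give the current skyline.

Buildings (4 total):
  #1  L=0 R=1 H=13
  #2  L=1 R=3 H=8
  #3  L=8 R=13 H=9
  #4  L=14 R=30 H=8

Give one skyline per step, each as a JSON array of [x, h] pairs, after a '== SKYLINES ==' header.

== SKYLINES ==
[[0,13],[1,0]]
[[0,13],[1,8],[3,0]]
[[0,13],[1,8],[3,0],[8,9],[13,0]]
[[0,13],[1,8],[3,0],[8,9],[13,0],[14,8],[30,0]]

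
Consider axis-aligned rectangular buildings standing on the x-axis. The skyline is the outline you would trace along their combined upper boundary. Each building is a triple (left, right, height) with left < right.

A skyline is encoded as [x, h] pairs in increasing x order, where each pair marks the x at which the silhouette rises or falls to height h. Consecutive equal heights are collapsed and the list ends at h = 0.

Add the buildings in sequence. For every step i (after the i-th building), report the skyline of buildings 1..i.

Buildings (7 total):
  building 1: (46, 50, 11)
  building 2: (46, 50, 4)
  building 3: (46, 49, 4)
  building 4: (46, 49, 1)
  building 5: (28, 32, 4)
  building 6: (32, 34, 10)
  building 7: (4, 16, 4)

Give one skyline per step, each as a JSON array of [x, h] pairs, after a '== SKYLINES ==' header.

== SKYLINES ==
[[46,11],[50,0]]
[[46,11],[50,0]]
[[46,11],[50,0]]
[[46,11],[50,0]]
[[28,4],[32,0],[46,11],[50,0]]
[[28,4],[32,10],[34,0],[46,11],[50,0]]
[[4,4],[16,0],[28,4],[32,10],[34,0],[46,11],[50,0]]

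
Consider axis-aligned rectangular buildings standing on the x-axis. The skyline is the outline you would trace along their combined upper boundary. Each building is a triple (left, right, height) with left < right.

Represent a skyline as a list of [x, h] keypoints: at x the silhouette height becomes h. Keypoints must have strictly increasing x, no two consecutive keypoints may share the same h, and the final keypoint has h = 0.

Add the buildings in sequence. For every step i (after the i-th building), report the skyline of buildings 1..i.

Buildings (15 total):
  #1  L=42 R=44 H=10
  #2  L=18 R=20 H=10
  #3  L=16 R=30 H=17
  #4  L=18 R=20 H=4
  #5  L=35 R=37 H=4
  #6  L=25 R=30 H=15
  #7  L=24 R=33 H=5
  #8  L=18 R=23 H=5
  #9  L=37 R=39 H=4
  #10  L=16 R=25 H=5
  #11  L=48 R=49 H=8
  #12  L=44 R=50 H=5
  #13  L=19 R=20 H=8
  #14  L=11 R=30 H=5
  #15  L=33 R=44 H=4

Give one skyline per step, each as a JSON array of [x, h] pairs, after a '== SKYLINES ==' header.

== SKYLINES ==
[[42,10],[44,0]]
[[18,10],[20,0],[42,10],[44,0]]
[[16,17],[30,0],[42,10],[44,0]]
[[16,17],[30,0],[42,10],[44,0]]
[[16,17],[30,0],[35,4],[37,0],[42,10],[44,0]]
[[16,17],[30,0],[35,4],[37,0],[42,10],[44,0]]
[[16,17],[30,5],[33,0],[35,4],[37,0],[42,10],[44,0]]
[[16,17],[30,5],[33,0],[35,4],[37,0],[42,10],[44,0]]
[[16,17],[30,5],[33,0],[35,4],[39,0],[42,10],[44,0]]
[[16,17],[30,5],[33,0],[35,4],[39,0],[42,10],[44,0]]
[[16,17],[30,5],[33,0],[35,4],[39,0],[42,10],[44,0],[48,8],[49,0]]
[[16,17],[30,5],[33,0],[35,4],[39,0],[42,10],[44,5],[48,8],[49,5],[50,0]]
[[16,17],[30,5],[33,0],[35,4],[39,0],[42,10],[44,5],[48,8],[49,5],[50,0]]
[[11,5],[16,17],[30,5],[33,0],[35,4],[39,0],[42,10],[44,5],[48,8],[49,5],[50,0]]
[[11,5],[16,17],[30,5],[33,4],[42,10],[44,5],[48,8],[49,5],[50,0]]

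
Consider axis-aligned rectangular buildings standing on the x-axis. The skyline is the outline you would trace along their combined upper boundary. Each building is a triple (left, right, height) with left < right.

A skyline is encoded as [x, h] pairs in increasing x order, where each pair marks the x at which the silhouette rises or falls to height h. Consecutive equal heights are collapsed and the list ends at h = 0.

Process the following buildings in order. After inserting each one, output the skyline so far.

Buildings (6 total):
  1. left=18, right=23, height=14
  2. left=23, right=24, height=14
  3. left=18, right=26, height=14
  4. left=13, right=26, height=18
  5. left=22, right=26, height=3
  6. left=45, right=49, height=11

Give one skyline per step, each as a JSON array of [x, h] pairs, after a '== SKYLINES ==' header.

== SKYLINES ==
[[18,14],[23,0]]
[[18,14],[24,0]]
[[18,14],[26,0]]
[[13,18],[26,0]]
[[13,18],[26,0]]
[[13,18],[26,0],[45,11],[49,0]]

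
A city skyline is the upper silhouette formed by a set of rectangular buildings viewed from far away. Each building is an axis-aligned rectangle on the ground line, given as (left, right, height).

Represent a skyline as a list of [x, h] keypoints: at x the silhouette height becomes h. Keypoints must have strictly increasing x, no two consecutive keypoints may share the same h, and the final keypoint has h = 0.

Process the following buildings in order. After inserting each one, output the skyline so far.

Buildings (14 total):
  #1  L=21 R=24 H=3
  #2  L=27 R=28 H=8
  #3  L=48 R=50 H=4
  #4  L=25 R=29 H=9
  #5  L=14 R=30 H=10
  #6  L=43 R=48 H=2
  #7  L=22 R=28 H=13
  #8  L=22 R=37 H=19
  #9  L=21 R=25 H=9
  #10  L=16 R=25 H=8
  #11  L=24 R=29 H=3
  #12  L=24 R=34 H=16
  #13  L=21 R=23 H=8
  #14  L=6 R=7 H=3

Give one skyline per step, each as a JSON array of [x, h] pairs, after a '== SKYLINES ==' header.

== SKYLINES ==
[[21,3],[24,0]]
[[21,3],[24,0],[27,8],[28,0]]
[[21,3],[24,0],[27,8],[28,0],[48,4],[50,0]]
[[21,3],[24,0],[25,9],[29,0],[48,4],[50,0]]
[[14,10],[30,0],[48,4],[50,0]]
[[14,10],[30,0],[43,2],[48,4],[50,0]]
[[14,10],[22,13],[28,10],[30,0],[43,2],[48,4],[50,0]]
[[14,10],[22,19],[37,0],[43,2],[48,4],[50,0]]
[[14,10],[22,19],[37,0],[43,2],[48,4],[50,0]]
[[14,10],[22,19],[37,0],[43,2],[48,4],[50,0]]
[[14,10],[22,19],[37,0],[43,2],[48,4],[50,0]]
[[14,10],[22,19],[37,0],[43,2],[48,4],[50,0]]
[[14,10],[22,19],[37,0],[43,2],[48,4],[50,0]]
[[6,3],[7,0],[14,10],[22,19],[37,0],[43,2],[48,4],[50,0]]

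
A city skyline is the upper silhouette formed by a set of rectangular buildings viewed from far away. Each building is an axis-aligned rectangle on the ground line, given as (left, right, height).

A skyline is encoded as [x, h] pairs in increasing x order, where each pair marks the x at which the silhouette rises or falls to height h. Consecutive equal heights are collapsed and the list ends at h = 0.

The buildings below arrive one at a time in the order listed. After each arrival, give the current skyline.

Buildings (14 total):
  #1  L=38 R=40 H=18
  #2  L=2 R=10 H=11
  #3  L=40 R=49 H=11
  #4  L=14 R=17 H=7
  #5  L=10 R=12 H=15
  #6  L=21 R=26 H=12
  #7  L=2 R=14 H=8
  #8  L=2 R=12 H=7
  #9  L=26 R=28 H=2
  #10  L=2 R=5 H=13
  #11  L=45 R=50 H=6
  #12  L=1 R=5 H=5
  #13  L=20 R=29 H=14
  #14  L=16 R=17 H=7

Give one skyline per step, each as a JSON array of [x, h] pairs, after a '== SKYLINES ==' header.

== SKYLINES ==
[[38,18],[40,0]]
[[2,11],[10,0],[38,18],[40,0]]
[[2,11],[10,0],[38,18],[40,11],[49,0]]
[[2,11],[10,0],[14,7],[17,0],[38,18],[40,11],[49,0]]
[[2,11],[10,15],[12,0],[14,7],[17,0],[38,18],[40,11],[49,0]]
[[2,11],[10,15],[12,0],[14,7],[17,0],[21,12],[26,0],[38,18],[40,11],[49,0]]
[[2,11],[10,15],[12,8],[14,7],[17,0],[21,12],[26,0],[38,18],[40,11],[49,0]]
[[2,11],[10,15],[12,8],[14,7],[17,0],[21,12],[26,0],[38,18],[40,11],[49,0]]
[[2,11],[10,15],[12,8],[14,7],[17,0],[21,12],[26,2],[28,0],[38,18],[40,11],[49,0]]
[[2,13],[5,11],[10,15],[12,8],[14,7],[17,0],[21,12],[26,2],[28,0],[38,18],[40,11],[49,0]]
[[2,13],[5,11],[10,15],[12,8],[14,7],[17,0],[21,12],[26,2],[28,0],[38,18],[40,11],[49,6],[50,0]]
[[1,5],[2,13],[5,11],[10,15],[12,8],[14,7],[17,0],[21,12],[26,2],[28,0],[38,18],[40,11],[49,6],[50,0]]
[[1,5],[2,13],[5,11],[10,15],[12,8],[14,7],[17,0],[20,14],[29,0],[38,18],[40,11],[49,6],[50,0]]
[[1,5],[2,13],[5,11],[10,15],[12,8],[14,7],[17,0],[20,14],[29,0],[38,18],[40,11],[49,6],[50,0]]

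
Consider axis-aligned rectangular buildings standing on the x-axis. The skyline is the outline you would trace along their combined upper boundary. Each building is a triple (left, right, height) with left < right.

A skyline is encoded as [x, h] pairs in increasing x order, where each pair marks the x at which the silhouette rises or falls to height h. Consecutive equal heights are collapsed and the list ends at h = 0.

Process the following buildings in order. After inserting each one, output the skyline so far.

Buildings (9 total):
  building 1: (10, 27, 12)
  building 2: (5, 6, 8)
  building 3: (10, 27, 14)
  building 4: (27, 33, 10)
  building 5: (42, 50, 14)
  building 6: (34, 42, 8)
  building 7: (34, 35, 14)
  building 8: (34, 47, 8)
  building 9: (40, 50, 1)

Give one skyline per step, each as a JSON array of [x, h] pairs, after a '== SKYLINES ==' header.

== SKYLINES ==
[[10,12],[27,0]]
[[5,8],[6,0],[10,12],[27,0]]
[[5,8],[6,0],[10,14],[27,0]]
[[5,8],[6,0],[10,14],[27,10],[33,0]]
[[5,8],[6,0],[10,14],[27,10],[33,0],[42,14],[50,0]]
[[5,8],[6,0],[10,14],[27,10],[33,0],[34,8],[42,14],[50,0]]
[[5,8],[6,0],[10,14],[27,10],[33,0],[34,14],[35,8],[42,14],[50,0]]
[[5,8],[6,0],[10,14],[27,10],[33,0],[34,14],[35,8],[42,14],[50,0]]
[[5,8],[6,0],[10,14],[27,10],[33,0],[34,14],[35,8],[42,14],[50,0]]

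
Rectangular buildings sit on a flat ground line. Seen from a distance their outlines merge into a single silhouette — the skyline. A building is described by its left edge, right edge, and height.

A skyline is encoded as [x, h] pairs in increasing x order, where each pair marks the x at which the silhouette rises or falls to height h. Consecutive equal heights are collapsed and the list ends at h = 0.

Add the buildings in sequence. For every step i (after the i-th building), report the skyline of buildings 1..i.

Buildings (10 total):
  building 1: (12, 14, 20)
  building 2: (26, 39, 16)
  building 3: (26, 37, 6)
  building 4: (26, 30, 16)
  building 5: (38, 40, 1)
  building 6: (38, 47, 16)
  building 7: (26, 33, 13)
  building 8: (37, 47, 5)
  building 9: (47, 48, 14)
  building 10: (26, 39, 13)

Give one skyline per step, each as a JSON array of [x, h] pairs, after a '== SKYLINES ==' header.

== SKYLINES ==
[[12,20],[14,0]]
[[12,20],[14,0],[26,16],[39,0]]
[[12,20],[14,0],[26,16],[39,0]]
[[12,20],[14,0],[26,16],[39,0]]
[[12,20],[14,0],[26,16],[39,1],[40,0]]
[[12,20],[14,0],[26,16],[47,0]]
[[12,20],[14,0],[26,16],[47,0]]
[[12,20],[14,0],[26,16],[47,0]]
[[12,20],[14,0],[26,16],[47,14],[48,0]]
[[12,20],[14,0],[26,16],[47,14],[48,0]]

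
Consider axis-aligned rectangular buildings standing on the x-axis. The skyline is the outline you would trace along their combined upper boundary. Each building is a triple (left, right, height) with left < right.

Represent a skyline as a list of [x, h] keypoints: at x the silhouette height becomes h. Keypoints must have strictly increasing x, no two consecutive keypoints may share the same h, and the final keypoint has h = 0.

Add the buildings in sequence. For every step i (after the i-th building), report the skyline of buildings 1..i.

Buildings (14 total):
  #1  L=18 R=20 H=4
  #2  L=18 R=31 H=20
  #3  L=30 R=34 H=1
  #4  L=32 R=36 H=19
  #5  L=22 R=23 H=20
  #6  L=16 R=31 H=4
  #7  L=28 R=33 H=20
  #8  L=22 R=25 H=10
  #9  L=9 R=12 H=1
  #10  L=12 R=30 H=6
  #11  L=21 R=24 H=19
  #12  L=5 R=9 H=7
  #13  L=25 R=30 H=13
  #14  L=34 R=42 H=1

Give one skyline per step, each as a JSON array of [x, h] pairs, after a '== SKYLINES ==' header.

== SKYLINES ==
[[18,4],[20,0]]
[[18,20],[31,0]]
[[18,20],[31,1],[34,0]]
[[18,20],[31,1],[32,19],[36,0]]
[[18,20],[31,1],[32,19],[36,0]]
[[16,4],[18,20],[31,1],[32,19],[36,0]]
[[16,4],[18,20],[33,19],[36,0]]
[[16,4],[18,20],[33,19],[36,0]]
[[9,1],[12,0],[16,4],[18,20],[33,19],[36,0]]
[[9,1],[12,6],[18,20],[33,19],[36,0]]
[[9,1],[12,6],[18,20],[33,19],[36,0]]
[[5,7],[9,1],[12,6],[18,20],[33,19],[36,0]]
[[5,7],[9,1],[12,6],[18,20],[33,19],[36,0]]
[[5,7],[9,1],[12,6],[18,20],[33,19],[36,1],[42,0]]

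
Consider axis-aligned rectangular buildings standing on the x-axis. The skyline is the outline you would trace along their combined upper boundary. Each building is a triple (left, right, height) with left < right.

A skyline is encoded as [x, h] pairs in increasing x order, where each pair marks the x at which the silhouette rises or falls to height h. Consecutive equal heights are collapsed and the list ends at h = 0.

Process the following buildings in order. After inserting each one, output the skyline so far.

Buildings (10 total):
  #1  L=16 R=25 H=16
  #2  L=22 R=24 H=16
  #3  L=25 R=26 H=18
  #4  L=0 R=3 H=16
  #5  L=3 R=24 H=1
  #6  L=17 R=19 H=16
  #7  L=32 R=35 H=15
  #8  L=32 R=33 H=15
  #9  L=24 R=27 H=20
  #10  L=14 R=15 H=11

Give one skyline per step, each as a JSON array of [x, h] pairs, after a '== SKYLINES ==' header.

== SKYLINES ==
[[16,16],[25,0]]
[[16,16],[25,0]]
[[16,16],[25,18],[26,0]]
[[0,16],[3,0],[16,16],[25,18],[26,0]]
[[0,16],[3,1],[16,16],[25,18],[26,0]]
[[0,16],[3,1],[16,16],[25,18],[26,0]]
[[0,16],[3,1],[16,16],[25,18],[26,0],[32,15],[35,0]]
[[0,16],[3,1],[16,16],[25,18],[26,0],[32,15],[35,0]]
[[0,16],[3,1],[16,16],[24,20],[27,0],[32,15],[35,0]]
[[0,16],[3,1],[14,11],[15,1],[16,16],[24,20],[27,0],[32,15],[35,0]]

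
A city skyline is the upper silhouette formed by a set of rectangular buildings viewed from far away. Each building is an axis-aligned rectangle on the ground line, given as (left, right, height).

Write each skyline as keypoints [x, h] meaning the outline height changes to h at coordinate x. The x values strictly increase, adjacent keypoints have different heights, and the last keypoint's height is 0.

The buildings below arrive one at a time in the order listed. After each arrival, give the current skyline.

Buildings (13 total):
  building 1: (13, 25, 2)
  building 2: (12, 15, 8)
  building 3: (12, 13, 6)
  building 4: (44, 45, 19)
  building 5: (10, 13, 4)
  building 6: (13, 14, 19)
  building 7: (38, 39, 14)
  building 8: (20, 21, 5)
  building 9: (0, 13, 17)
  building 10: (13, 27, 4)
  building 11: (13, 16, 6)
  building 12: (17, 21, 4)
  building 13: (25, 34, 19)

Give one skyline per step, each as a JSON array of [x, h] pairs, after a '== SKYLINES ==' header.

== SKYLINES ==
[[13,2],[25,0]]
[[12,8],[15,2],[25,0]]
[[12,8],[15,2],[25,0]]
[[12,8],[15,2],[25,0],[44,19],[45,0]]
[[10,4],[12,8],[15,2],[25,0],[44,19],[45,0]]
[[10,4],[12,8],[13,19],[14,8],[15,2],[25,0],[44,19],[45,0]]
[[10,4],[12,8],[13,19],[14,8],[15,2],[25,0],[38,14],[39,0],[44,19],[45,0]]
[[10,4],[12,8],[13,19],[14,8],[15,2],[20,5],[21,2],[25,0],[38,14],[39,0],[44,19],[45,0]]
[[0,17],[13,19],[14,8],[15,2],[20,5],[21,2],[25,0],[38,14],[39,0],[44,19],[45,0]]
[[0,17],[13,19],[14,8],[15,4],[20,5],[21,4],[27,0],[38,14],[39,0],[44,19],[45,0]]
[[0,17],[13,19],[14,8],[15,6],[16,4],[20,5],[21,4],[27,0],[38,14],[39,0],[44,19],[45,0]]
[[0,17],[13,19],[14,8],[15,6],[16,4],[20,5],[21,4],[27,0],[38,14],[39,0],[44,19],[45,0]]
[[0,17],[13,19],[14,8],[15,6],[16,4],[20,5],[21,4],[25,19],[34,0],[38,14],[39,0],[44,19],[45,0]]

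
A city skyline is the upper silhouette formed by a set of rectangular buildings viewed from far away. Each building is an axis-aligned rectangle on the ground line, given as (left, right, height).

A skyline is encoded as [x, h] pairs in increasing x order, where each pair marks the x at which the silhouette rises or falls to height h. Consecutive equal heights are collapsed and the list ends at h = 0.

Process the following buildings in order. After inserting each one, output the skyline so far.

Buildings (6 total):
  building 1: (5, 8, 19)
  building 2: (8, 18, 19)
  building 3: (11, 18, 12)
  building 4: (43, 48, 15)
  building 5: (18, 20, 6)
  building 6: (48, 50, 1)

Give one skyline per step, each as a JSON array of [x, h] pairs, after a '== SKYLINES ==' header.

== SKYLINES ==
[[5,19],[8,0]]
[[5,19],[18,0]]
[[5,19],[18,0]]
[[5,19],[18,0],[43,15],[48,0]]
[[5,19],[18,6],[20,0],[43,15],[48,0]]
[[5,19],[18,6],[20,0],[43,15],[48,1],[50,0]]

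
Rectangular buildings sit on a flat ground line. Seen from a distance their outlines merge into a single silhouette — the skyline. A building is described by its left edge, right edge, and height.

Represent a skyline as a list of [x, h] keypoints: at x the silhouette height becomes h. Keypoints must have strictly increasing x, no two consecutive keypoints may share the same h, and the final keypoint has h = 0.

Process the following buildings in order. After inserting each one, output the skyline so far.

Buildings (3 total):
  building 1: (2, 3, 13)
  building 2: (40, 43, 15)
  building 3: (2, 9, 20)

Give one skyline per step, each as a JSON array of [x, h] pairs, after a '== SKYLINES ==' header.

== SKYLINES ==
[[2,13],[3,0]]
[[2,13],[3,0],[40,15],[43,0]]
[[2,20],[9,0],[40,15],[43,0]]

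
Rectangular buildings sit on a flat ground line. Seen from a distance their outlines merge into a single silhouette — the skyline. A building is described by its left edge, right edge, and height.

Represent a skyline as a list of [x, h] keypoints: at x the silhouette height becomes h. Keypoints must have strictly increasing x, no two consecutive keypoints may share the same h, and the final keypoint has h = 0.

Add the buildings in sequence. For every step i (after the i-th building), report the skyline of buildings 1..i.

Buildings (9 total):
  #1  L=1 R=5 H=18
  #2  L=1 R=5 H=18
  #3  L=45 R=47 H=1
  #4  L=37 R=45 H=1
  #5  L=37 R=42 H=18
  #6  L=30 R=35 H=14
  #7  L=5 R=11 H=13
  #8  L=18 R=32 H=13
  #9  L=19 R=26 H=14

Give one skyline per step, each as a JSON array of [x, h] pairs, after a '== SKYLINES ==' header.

== SKYLINES ==
[[1,18],[5,0]]
[[1,18],[5,0]]
[[1,18],[5,0],[45,1],[47,0]]
[[1,18],[5,0],[37,1],[47,0]]
[[1,18],[5,0],[37,18],[42,1],[47,0]]
[[1,18],[5,0],[30,14],[35,0],[37,18],[42,1],[47,0]]
[[1,18],[5,13],[11,0],[30,14],[35,0],[37,18],[42,1],[47,0]]
[[1,18],[5,13],[11,0],[18,13],[30,14],[35,0],[37,18],[42,1],[47,0]]
[[1,18],[5,13],[11,0],[18,13],[19,14],[26,13],[30,14],[35,0],[37,18],[42,1],[47,0]]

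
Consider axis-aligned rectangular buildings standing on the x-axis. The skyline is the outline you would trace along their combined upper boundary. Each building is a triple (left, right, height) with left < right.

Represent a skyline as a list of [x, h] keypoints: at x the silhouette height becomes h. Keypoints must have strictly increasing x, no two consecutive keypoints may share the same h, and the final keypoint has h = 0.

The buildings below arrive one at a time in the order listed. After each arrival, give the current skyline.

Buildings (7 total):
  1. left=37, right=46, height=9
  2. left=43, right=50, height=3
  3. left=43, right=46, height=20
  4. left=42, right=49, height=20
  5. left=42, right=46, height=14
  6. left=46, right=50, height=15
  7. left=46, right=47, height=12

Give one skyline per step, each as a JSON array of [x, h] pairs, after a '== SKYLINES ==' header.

== SKYLINES ==
[[37,9],[46,0]]
[[37,9],[46,3],[50,0]]
[[37,9],[43,20],[46,3],[50,0]]
[[37,9],[42,20],[49,3],[50,0]]
[[37,9],[42,20],[49,3],[50,0]]
[[37,9],[42,20],[49,15],[50,0]]
[[37,9],[42,20],[49,15],[50,0]]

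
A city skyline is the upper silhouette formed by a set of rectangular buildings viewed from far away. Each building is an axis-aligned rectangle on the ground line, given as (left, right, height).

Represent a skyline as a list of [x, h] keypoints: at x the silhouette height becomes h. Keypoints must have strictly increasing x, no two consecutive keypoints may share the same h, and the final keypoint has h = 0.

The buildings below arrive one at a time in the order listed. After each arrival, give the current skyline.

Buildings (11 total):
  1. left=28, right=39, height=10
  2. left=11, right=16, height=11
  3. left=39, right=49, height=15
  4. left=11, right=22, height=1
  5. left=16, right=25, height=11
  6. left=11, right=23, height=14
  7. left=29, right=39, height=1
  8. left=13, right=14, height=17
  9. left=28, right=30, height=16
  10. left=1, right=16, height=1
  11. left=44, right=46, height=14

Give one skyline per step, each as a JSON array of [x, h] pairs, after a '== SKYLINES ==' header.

== SKYLINES ==
[[28,10],[39,0]]
[[11,11],[16,0],[28,10],[39,0]]
[[11,11],[16,0],[28,10],[39,15],[49,0]]
[[11,11],[16,1],[22,0],[28,10],[39,15],[49,0]]
[[11,11],[25,0],[28,10],[39,15],[49,0]]
[[11,14],[23,11],[25,0],[28,10],[39,15],[49,0]]
[[11,14],[23,11],[25,0],[28,10],[39,15],[49,0]]
[[11,14],[13,17],[14,14],[23,11],[25,0],[28,10],[39,15],[49,0]]
[[11,14],[13,17],[14,14],[23,11],[25,0],[28,16],[30,10],[39,15],[49,0]]
[[1,1],[11,14],[13,17],[14,14],[23,11],[25,0],[28,16],[30,10],[39,15],[49,0]]
[[1,1],[11,14],[13,17],[14,14],[23,11],[25,0],[28,16],[30,10],[39,15],[49,0]]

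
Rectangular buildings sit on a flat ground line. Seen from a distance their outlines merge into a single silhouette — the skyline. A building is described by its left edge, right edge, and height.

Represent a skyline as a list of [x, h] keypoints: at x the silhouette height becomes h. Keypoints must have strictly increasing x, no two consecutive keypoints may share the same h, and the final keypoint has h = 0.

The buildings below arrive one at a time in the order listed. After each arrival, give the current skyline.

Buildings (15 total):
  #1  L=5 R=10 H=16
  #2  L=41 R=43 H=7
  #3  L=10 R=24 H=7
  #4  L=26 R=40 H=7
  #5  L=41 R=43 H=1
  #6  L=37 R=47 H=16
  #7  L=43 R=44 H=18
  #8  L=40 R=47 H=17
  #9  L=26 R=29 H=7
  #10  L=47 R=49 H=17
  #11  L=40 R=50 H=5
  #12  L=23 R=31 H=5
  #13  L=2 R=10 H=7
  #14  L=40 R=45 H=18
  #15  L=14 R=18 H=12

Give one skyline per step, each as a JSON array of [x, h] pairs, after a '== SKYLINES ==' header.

== SKYLINES ==
[[5,16],[10,0]]
[[5,16],[10,0],[41,7],[43,0]]
[[5,16],[10,7],[24,0],[41,7],[43,0]]
[[5,16],[10,7],[24,0],[26,7],[40,0],[41,7],[43,0]]
[[5,16],[10,7],[24,0],[26,7],[40,0],[41,7],[43,0]]
[[5,16],[10,7],[24,0],[26,7],[37,16],[47,0]]
[[5,16],[10,7],[24,0],[26,7],[37,16],[43,18],[44,16],[47,0]]
[[5,16],[10,7],[24,0],[26,7],[37,16],[40,17],[43,18],[44,17],[47,0]]
[[5,16],[10,7],[24,0],[26,7],[37,16],[40,17],[43,18],[44,17],[47,0]]
[[5,16],[10,7],[24,0],[26,7],[37,16],[40,17],[43,18],[44,17],[49,0]]
[[5,16],[10,7],[24,0],[26,7],[37,16],[40,17],[43,18],[44,17],[49,5],[50,0]]
[[5,16],[10,7],[24,5],[26,7],[37,16],[40,17],[43,18],[44,17],[49,5],[50,0]]
[[2,7],[5,16],[10,7],[24,5],[26,7],[37,16],[40,17],[43,18],[44,17],[49,5],[50,0]]
[[2,7],[5,16],[10,7],[24,5],[26,7],[37,16],[40,18],[45,17],[49,5],[50,0]]
[[2,7],[5,16],[10,7],[14,12],[18,7],[24,5],[26,7],[37,16],[40,18],[45,17],[49,5],[50,0]]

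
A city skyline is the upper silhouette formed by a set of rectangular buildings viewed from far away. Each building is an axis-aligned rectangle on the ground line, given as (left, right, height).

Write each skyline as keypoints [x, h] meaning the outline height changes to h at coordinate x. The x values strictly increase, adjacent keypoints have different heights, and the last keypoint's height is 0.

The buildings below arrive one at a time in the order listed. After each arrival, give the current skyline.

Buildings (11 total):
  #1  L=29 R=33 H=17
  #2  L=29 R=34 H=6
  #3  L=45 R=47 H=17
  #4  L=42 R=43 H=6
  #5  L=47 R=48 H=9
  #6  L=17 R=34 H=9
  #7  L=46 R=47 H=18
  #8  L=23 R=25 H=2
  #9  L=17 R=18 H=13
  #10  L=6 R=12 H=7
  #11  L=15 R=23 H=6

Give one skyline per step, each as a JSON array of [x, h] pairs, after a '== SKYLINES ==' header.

== SKYLINES ==
[[29,17],[33,0]]
[[29,17],[33,6],[34,0]]
[[29,17],[33,6],[34,0],[45,17],[47,0]]
[[29,17],[33,6],[34,0],[42,6],[43,0],[45,17],[47,0]]
[[29,17],[33,6],[34,0],[42,6],[43,0],[45,17],[47,9],[48,0]]
[[17,9],[29,17],[33,9],[34,0],[42,6],[43,0],[45,17],[47,9],[48,0]]
[[17,9],[29,17],[33,9],[34,0],[42,6],[43,0],[45,17],[46,18],[47,9],[48,0]]
[[17,9],[29,17],[33,9],[34,0],[42,6],[43,0],[45,17],[46,18],[47,9],[48,0]]
[[17,13],[18,9],[29,17],[33,9],[34,0],[42,6],[43,0],[45,17],[46,18],[47,9],[48,0]]
[[6,7],[12,0],[17,13],[18,9],[29,17],[33,9],[34,0],[42,6],[43,0],[45,17],[46,18],[47,9],[48,0]]
[[6,7],[12,0],[15,6],[17,13],[18,9],[29,17],[33,9],[34,0],[42,6],[43,0],[45,17],[46,18],[47,9],[48,0]]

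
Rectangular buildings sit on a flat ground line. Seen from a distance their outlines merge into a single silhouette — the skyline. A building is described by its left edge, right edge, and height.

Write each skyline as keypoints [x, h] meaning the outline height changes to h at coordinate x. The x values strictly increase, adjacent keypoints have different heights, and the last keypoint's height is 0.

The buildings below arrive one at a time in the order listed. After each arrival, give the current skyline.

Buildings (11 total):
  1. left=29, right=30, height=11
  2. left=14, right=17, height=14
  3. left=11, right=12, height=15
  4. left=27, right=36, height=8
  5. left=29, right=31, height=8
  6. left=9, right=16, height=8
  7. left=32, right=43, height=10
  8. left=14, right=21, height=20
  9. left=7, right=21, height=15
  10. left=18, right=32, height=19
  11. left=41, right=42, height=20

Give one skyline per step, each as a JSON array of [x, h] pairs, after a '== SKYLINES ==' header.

== SKYLINES ==
[[29,11],[30,0]]
[[14,14],[17,0],[29,11],[30,0]]
[[11,15],[12,0],[14,14],[17,0],[29,11],[30,0]]
[[11,15],[12,0],[14,14],[17,0],[27,8],[29,11],[30,8],[36,0]]
[[11,15],[12,0],[14,14],[17,0],[27,8],[29,11],[30,8],[36,0]]
[[9,8],[11,15],[12,8],[14,14],[17,0],[27,8],[29,11],[30,8],[36,0]]
[[9,8],[11,15],[12,8],[14,14],[17,0],[27,8],[29,11],[30,8],[32,10],[43,0]]
[[9,8],[11,15],[12,8],[14,20],[21,0],[27,8],[29,11],[30,8],[32,10],[43,0]]
[[7,15],[14,20],[21,0],[27,8],[29,11],[30,8],[32,10],[43,0]]
[[7,15],[14,20],[21,19],[32,10],[43,0]]
[[7,15],[14,20],[21,19],[32,10],[41,20],[42,10],[43,0]]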